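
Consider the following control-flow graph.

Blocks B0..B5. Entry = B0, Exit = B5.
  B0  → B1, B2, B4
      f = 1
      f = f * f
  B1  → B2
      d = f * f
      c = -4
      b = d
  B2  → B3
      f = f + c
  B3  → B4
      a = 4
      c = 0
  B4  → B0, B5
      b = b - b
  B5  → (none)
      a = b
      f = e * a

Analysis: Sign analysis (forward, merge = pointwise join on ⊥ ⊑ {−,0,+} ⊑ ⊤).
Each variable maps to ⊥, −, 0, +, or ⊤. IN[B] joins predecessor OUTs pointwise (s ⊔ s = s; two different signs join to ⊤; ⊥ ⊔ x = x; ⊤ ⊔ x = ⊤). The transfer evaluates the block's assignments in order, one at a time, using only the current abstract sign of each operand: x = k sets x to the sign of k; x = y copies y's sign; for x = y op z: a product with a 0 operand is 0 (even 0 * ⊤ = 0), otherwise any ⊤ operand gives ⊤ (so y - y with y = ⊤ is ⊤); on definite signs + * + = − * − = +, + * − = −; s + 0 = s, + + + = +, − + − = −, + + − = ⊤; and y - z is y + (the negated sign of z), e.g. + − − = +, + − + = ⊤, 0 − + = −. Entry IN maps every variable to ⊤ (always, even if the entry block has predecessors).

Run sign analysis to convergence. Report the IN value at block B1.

Per-block solution:
  B0:  IN=(all ⊤)  OUT={f:+; rest ⊤}
  B1:  IN={f:+; rest ⊤}  OUT={b:+, c:-, d:+, f:+; rest ⊤}
  B2:  IN={f:+; rest ⊤}  OUT=(all ⊤)
  B3:  IN=(all ⊤)  OUT={a:+, c:0; rest ⊤}
  B4:  IN=(all ⊤)  OUT=(all ⊤)
  B5:  IN=(all ⊤)  OUT=(all ⊤)

Merge at B1: IN[B1] = OUT[B0] = {a: ⊤, b: ⊤, c: ⊤, d: ⊤, e: ⊤, f: +}

Answer: {a: ⊤, b: ⊤, c: ⊤, d: ⊤, e: ⊤, f: +}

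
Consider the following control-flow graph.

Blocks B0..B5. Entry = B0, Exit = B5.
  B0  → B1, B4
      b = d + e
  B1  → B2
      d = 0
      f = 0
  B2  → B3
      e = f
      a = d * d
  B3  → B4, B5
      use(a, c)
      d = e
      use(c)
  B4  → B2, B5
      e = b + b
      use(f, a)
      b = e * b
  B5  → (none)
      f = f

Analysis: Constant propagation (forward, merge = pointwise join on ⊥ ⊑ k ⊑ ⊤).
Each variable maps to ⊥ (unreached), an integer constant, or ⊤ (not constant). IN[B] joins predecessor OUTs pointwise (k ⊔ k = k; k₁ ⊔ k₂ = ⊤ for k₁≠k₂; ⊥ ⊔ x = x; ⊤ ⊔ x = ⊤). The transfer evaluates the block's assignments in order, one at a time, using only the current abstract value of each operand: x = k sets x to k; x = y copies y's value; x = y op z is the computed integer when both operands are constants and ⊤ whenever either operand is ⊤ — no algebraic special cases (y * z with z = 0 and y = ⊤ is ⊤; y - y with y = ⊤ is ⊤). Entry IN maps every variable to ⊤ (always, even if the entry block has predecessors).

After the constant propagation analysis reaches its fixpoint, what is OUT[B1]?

Converged values:
  B0: | IN=(all ⊤) | OUT=(all ⊤)
  B1: | IN=(all ⊤) | OUT={d:0, f:0; rest ⊤}
  B2: | IN=(all ⊤) | OUT=(all ⊤)
  B3: | IN=(all ⊤) | OUT=(all ⊤)
  B4: | IN=(all ⊤) | OUT=(all ⊤)
  B5: | IN=(all ⊤) | OUT=(all ⊤)

Merge at B1: IN[B1] = OUT[B0] = {a: ⊤, b: ⊤, c: ⊤, d: ⊤, e: ⊤, f: ⊤}
Applying B1's transfer function to that IN value gives OUT[B1] (row B1 above).

Answer: {a: ⊤, b: ⊤, c: ⊤, d: 0, e: ⊤, f: 0}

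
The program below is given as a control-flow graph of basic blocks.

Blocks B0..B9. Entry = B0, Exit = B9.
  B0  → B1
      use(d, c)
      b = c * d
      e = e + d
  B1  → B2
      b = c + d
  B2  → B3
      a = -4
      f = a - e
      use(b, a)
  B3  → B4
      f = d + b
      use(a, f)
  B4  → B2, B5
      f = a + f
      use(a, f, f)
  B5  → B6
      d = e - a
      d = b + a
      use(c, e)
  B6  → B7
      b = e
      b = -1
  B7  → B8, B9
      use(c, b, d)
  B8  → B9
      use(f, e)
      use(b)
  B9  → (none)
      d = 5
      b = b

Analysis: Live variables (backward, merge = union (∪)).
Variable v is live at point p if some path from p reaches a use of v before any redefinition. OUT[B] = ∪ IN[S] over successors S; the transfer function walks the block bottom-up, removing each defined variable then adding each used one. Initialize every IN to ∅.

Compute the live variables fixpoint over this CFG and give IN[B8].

Fixpoint table:
  B0: | IN={c, d, e} | OUT={c, d, e}
  B1: | IN={c, d, e} | OUT={b, c, d, e}
  B2: | IN={b, c, d, e} | OUT={a, b, c, d, e}
  B3: | IN={a, b, c, d, e} | OUT={a, b, c, d, e, f}
  B4: | IN={a, b, c, d, e, f} | OUT={a, b, c, d, e, f}
  B5: | IN={a, b, c, e, f} | OUT={c, d, e, f}
  B6: | IN={c, d, e, f} | OUT={b, c, d, e, f}
  B7: | IN={b, c, d, e, f} | OUT={b, e, f}
  B8: | IN={b, e, f} | OUT={b}
  B9: | IN={b} | OUT={}

Merge at B8: OUT[B8] = IN[B9] = {b}
Applying B8's transfer function to that OUT value gives IN[B8] (row B8 above).

Answer: {b, e, f}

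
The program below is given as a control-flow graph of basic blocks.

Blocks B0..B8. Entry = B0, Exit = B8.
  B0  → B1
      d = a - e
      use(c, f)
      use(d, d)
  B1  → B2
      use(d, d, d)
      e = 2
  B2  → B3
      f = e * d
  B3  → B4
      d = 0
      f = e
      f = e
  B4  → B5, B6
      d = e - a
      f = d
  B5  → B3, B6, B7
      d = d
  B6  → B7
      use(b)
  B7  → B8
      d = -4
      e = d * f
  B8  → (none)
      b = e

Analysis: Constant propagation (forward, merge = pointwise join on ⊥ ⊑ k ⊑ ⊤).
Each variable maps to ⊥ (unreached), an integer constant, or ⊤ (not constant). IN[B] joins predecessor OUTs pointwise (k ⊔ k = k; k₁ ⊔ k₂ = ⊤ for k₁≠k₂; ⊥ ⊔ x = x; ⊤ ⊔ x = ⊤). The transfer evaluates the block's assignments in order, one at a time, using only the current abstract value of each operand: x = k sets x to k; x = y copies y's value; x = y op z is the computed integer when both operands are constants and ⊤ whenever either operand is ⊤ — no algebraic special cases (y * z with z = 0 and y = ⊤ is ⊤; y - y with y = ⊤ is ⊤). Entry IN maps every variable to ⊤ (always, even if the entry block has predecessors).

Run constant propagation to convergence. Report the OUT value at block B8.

Per-block solution:
  B0: | IN=(all ⊤) | OUT=(all ⊤)
  B1: | IN=(all ⊤) | OUT={e:2; rest ⊤}
  B2: | IN={e:2; rest ⊤} | OUT={e:2; rest ⊤}
  B3: | IN={e:2; rest ⊤} | OUT={d:0, e:2, f:2; rest ⊤}
  B4: | IN={d:0, e:2, f:2; rest ⊤} | OUT={e:2; rest ⊤}
  B5: | IN={e:2; rest ⊤} | OUT={e:2; rest ⊤}
  B6: | IN={e:2; rest ⊤} | OUT={e:2; rest ⊤}
  B7: | IN={e:2; rest ⊤} | OUT={d:-4; rest ⊤}
  B8: | IN={d:-4; rest ⊤} | OUT={d:-4; rest ⊤}

Merge at B8: IN[B8] = OUT[B7] = {a: ⊤, b: ⊤, c: ⊤, d: -4, e: ⊤, f: ⊤}
Applying B8's transfer function to that IN value gives OUT[B8] (row B8 above).

Answer: {a: ⊤, b: ⊤, c: ⊤, d: -4, e: ⊤, f: ⊤}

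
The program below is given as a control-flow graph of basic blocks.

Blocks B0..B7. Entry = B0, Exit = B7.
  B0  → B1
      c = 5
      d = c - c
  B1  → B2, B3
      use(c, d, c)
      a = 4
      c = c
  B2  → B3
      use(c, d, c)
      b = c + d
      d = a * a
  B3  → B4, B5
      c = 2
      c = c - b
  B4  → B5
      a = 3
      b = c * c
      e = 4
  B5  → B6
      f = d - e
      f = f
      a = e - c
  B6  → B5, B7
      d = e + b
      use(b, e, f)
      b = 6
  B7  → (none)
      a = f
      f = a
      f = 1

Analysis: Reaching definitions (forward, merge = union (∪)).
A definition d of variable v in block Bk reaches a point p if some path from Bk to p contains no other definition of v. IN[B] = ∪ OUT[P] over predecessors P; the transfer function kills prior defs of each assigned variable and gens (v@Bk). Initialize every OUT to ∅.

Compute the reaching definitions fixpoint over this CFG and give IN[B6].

Per-block solution:
  B0:  IN={}  OUT={c@B0, d@B0}
  B1:  IN={c@B0, d@B0}  OUT={a@B1, c@B1, d@B0}
  B2:  IN={a@B1, c@B1, d@B0}  OUT={a@B1, b@B2, c@B1, d@B2}
  B3:  IN={a@B1, b@B2, c@B1, d@B0, d@B2}  OUT={a@B1, b@B2, c@B3, d@B0, d@B2}
  B4:  IN={a@B1, b@B2, c@B3, d@B0, d@B2}  OUT={a@B4, b@B4, c@B3, d@B0, d@B2, e@B4}
  B5:  IN={a@B1, a@B4, a@B5, b@B2, b@B4, b@B6, c@B3, d@B0, d@B2, d@B6, e@B4, f@B5}  OUT={a@B5, b@B2, b@B4, b@B6, c@B3, d@B0, d@B2, d@B6, e@B4, f@B5}
  B6:  IN={a@B5, b@B2, b@B4, b@B6, c@B3, d@B0, d@B2, d@B6, e@B4, f@B5}  OUT={a@B5, b@B6, c@B3, d@B6, e@B4, f@B5}
  B7:  IN={a@B5, b@B6, c@B3, d@B6, e@B4, f@B5}  OUT={a@B7, b@B6, c@B3, d@B6, e@B4, f@B7}

Merge at B6: IN[B6] = OUT[B5] = {a@B5, b@B2, b@B4, b@B6, c@B3, d@B0, d@B2, d@B6, e@B4, f@B5}

Answer: {a@B5, b@B2, b@B4, b@B6, c@B3, d@B0, d@B2, d@B6, e@B4, f@B5}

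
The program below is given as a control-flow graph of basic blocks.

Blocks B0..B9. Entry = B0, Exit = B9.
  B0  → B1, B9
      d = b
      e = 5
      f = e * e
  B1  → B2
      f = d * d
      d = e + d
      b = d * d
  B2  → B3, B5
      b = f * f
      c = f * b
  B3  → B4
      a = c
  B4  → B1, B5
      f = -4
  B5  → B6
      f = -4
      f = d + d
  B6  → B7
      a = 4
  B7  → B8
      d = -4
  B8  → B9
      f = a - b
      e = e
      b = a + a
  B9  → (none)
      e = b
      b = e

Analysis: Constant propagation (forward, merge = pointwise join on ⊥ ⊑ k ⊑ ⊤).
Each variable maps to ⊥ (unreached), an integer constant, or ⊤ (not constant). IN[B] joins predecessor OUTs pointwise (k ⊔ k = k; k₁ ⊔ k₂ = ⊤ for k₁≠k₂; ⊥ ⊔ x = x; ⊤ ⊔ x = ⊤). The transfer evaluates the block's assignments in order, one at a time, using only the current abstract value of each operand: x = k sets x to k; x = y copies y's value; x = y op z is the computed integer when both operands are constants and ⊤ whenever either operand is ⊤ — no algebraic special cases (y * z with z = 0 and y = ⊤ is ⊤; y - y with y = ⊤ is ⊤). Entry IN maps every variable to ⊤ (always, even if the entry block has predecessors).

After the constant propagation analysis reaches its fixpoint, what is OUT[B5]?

Answer: {a: ⊤, b: ⊤, c: ⊤, d: ⊤, e: 5, f: ⊤}

Derivation:
Fixpoint table:
  B0: | IN=(all ⊤) | OUT={e:5, f:25; rest ⊤}
  B1: | IN={e:5; rest ⊤} | OUT={e:5; rest ⊤}
  B2: | IN={e:5; rest ⊤} | OUT={e:5; rest ⊤}
  B3: | IN={e:5; rest ⊤} | OUT={e:5; rest ⊤}
  B4: | IN={e:5; rest ⊤} | OUT={e:5, f:-4; rest ⊤}
  B5: | IN={e:5; rest ⊤} | OUT={e:5; rest ⊤}
  B6: | IN={e:5; rest ⊤} | OUT={a:4, e:5; rest ⊤}
  B7: | IN={a:4, e:5; rest ⊤} | OUT={a:4, d:-4, e:5; rest ⊤}
  B8: | IN={a:4, d:-4, e:5; rest ⊤} | OUT={a:4, b:8, d:-4, e:5; rest ⊤}
  B9: | IN={e:5; rest ⊤} | OUT=(all ⊤)

Merge at B5: IN[B5] = OUT[B2] ⊔ OUT[B4] = {a: ⊤, b: ⊤, c: ⊤, d: ⊤, e: 5, f: ⊤}
Applying B5's transfer function to that IN value gives OUT[B5] (row B5 above).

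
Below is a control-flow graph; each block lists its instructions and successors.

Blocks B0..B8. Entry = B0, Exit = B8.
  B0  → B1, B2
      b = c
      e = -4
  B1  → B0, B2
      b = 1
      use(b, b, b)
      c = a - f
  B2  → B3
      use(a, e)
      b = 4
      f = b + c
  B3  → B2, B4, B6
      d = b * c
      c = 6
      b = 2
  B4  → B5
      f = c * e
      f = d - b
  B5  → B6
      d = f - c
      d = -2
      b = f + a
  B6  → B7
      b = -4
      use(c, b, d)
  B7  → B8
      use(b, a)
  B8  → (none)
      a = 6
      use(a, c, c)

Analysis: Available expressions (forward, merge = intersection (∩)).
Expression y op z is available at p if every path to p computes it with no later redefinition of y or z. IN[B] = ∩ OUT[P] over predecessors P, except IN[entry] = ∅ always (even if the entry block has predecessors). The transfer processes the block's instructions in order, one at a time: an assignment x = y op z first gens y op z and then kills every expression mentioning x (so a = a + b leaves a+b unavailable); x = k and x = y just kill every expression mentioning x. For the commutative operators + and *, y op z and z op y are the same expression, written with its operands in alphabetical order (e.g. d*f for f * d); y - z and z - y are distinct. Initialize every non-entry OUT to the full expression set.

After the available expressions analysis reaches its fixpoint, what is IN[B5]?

Converged values:
  B0:  IN={}  OUT={}
  B1:  IN={}  OUT={a-f}
  B2:  IN={}  OUT={b+c}
  B3:  IN={b+c}  OUT={}
  B4:  IN={}  OUT={c*e, d-b}
  B5:  IN={c*e, d-b}  OUT={a+f, c*e, f-c}
  B6:  IN={}  OUT={}
  B7:  IN={}  OUT={}
  B8:  IN={}  OUT={}

Merge at B5: IN[B5] = OUT[B4] = {c*e, d-b}

Answer: {c*e, d-b}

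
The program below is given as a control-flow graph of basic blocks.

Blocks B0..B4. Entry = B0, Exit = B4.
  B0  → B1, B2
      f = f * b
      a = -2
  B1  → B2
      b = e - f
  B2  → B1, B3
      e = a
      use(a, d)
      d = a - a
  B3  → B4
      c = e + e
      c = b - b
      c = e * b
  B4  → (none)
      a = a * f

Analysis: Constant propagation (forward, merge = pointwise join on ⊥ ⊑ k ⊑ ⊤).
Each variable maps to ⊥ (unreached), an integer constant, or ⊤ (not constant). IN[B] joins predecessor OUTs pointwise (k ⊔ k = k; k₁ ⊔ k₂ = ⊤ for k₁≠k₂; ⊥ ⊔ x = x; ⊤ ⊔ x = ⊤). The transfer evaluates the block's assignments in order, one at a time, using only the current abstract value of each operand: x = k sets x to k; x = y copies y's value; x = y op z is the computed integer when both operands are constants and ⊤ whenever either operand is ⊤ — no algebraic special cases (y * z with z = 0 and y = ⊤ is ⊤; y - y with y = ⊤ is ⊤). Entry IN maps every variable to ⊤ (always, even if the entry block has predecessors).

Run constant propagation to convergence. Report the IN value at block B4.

Fixpoint table:
  B0: | IN=(all ⊤) | OUT={a:-2; rest ⊤}
  B1: | IN={a:-2; rest ⊤} | OUT={a:-2; rest ⊤}
  B2: | IN={a:-2; rest ⊤} | OUT={a:-2, d:0, e:-2; rest ⊤}
  B3: | IN={a:-2, d:0, e:-2; rest ⊤} | OUT={a:-2, d:0, e:-2; rest ⊤}
  B4: | IN={a:-2, d:0, e:-2; rest ⊤} | OUT={d:0, e:-2; rest ⊤}

Merge at B4: IN[B4] = OUT[B3] = {a: -2, b: ⊤, c: ⊤, d: 0, e: -2, f: ⊤}

Answer: {a: -2, b: ⊤, c: ⊤, d: 0, e: -2, f: ⊤}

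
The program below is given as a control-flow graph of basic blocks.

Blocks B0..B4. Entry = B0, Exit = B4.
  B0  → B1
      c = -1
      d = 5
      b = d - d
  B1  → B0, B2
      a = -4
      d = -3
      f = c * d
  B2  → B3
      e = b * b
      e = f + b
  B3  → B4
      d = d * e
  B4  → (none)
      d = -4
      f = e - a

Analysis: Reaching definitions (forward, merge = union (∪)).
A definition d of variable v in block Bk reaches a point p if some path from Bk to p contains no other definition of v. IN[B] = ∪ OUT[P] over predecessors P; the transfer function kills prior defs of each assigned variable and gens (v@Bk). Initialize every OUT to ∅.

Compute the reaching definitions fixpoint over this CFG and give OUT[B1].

Answer: {a@B1, b@B0, c@B0, d@B1, f@B1}

Trace:
Per-block solution:
  B0:   IN={a@B1, b@B0, c@B0, d@B1, f@B1}   OUT={a@B1, b@B0, c@B0, d@B0, f@B1}
  B1:   IN={a@B1, b@B0, c@B0, d@B0, f@B1}   OUT={a@B1, b@B0, c@B0, d@B1, f@B1}
  B2:   IN={a@B1, b@B0, c@B0, d@B1, f@B1}   OUT={a@B1, b@B0, c@B0, d@B1, e@B2, f@B1}
  B3:   IN={a@B1, b@B0, c@B0, d@B1, e@B2, f@B1}   OUT={a@B1, b@B0, c@B0, d@B3, e@B2, f@B1}
  B4:   IN={a@B1, b@B0, c@B0, d@B3, e@B2, f@B1}   OUT={a@B1, b@B0, c@B0, d@B4, e@B2, f@B4}

Merge at B1: IN[B1] = OUT[B0] = {a@B1, b@B0, c@B0, d@B0, f@B1}
Applying B1's transfer function to that IN value gives OUT[B1] (row B1 above).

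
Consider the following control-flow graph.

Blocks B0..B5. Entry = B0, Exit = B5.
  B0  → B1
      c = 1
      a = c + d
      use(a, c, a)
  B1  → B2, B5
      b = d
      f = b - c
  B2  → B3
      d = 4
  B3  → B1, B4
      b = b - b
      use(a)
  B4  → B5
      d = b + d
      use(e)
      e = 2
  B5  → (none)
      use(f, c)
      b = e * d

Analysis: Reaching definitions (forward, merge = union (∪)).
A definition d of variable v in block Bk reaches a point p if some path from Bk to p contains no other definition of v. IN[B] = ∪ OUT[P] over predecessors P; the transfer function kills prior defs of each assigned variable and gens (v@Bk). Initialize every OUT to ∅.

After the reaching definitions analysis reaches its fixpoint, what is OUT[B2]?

Converged values:
  B0:   IN={}   OUT={a@B0, c@B0}
  B1:   IN={a@B0, b@B3, c@B0, d@B2, f@B1}   OUT={a@B0, b@B1, c@B0, d@B2, f@B1}
  B2:   IN={a@B0, b@B1, c@B0, d@B2, f@B1}   OUT={a@B0, b@B1, c@B0, d@B2, f@B1}
  B3:   IN={a@B0, b@B1, c@B0, d@B2, f@B1}   OUT={a@B0, b@B3, c@B0, d@B2, f@B1}
  B4:   IN={a@B0, b@B3, c@B0, d@B2, f@B1}   OUT={a@B0, b@B3, c@B0, d@B4, e@B4, f@B1}
  B5:   IN={a@B0, b@B1, b@B3, c@B0, d@B2, d@B4, e@B4, f@B1}   OUT={a@B0, b@B5, c@B0, d@B2, d@B4, e@B4, f@B1}

Merge at B2: IN[B2] = OUT[B1] = {a@B0, b@B1, c@B0, d@B2, f@B1}
Applying B2's transfer function to that IN value gives OUT[B2] (row B2 above).

Answer: {a@B0, b@B1, c@B0, d@B2, f@B1}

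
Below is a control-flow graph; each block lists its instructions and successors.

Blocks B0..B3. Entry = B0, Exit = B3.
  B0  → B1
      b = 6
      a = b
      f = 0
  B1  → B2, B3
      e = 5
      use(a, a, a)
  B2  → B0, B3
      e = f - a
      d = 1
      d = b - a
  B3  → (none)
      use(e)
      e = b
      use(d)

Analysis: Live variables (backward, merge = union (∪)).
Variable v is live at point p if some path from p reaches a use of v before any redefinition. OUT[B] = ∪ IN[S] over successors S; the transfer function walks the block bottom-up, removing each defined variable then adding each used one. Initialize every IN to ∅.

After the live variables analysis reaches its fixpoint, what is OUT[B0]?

Converged values:
  B0:  IN={d}  OUT={a, b, d, f}
  B1:  IN={a, b, d, f}  OUT={a, b, d, e, f}
  B2:  IN={a, b, f}  OUT={b, d, e}
  B3:  IN={b, d, e}  OUT={}

Merge at B0: OUT[B0] = IN[B1] = {a, b, d, f}

Answer: {a, b, d, f}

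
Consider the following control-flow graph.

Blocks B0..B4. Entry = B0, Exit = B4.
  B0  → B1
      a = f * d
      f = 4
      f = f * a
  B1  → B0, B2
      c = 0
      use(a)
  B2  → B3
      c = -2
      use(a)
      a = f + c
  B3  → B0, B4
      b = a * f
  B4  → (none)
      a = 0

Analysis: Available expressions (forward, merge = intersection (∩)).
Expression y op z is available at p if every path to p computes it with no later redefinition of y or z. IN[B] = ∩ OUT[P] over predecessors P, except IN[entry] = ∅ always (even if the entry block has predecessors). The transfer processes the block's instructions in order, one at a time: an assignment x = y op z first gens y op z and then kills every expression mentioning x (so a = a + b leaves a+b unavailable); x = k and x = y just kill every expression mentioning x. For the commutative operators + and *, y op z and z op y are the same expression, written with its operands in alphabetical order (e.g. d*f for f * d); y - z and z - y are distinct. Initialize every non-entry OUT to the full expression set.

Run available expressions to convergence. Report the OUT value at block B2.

Fixpoint table:
  B0:  IN={}  OUT={}
  B1:  IN={}  OUT={}
  B2:  IN={}  OUT={c+f}
  B3:  IN={c+f}  OUT={a*f, c+f}
  B4:  IN={a*f, c+f}  OUT={c+f}

Merge at B2: IN[B2] = OUT[B1] = {}
Applying B2's transfer function to that IN value gives OUT[B2] (row B2 above).

Answer: {c+f}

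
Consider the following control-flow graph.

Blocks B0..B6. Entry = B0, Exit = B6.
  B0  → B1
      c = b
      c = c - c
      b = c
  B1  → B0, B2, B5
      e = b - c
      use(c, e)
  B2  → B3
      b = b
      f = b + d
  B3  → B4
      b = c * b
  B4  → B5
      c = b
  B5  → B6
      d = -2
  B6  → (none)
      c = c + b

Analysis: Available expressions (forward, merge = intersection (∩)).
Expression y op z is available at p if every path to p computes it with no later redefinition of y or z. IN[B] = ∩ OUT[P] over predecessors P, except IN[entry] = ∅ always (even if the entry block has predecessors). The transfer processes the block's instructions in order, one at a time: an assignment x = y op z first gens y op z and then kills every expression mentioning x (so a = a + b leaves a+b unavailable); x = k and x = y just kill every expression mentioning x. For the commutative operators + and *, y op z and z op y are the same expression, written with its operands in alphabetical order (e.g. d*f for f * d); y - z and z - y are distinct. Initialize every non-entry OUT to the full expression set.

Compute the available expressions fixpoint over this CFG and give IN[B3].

Converged values:
  B0:   IN={}   OUT={}
  B1:   IN={}   OUT={b-c}
  B2:   IN={b-c}   OUT={b+d}
  B3:   IN={b+d}   OUT={}
  B4:   IN={}   OUT={}
  B5:   IN={}   OUT={}
  B6:   IN={}   OUT={}

Merge at B3: IN[B3] = OUT[B2] = {b+d}

Answer: {b+d}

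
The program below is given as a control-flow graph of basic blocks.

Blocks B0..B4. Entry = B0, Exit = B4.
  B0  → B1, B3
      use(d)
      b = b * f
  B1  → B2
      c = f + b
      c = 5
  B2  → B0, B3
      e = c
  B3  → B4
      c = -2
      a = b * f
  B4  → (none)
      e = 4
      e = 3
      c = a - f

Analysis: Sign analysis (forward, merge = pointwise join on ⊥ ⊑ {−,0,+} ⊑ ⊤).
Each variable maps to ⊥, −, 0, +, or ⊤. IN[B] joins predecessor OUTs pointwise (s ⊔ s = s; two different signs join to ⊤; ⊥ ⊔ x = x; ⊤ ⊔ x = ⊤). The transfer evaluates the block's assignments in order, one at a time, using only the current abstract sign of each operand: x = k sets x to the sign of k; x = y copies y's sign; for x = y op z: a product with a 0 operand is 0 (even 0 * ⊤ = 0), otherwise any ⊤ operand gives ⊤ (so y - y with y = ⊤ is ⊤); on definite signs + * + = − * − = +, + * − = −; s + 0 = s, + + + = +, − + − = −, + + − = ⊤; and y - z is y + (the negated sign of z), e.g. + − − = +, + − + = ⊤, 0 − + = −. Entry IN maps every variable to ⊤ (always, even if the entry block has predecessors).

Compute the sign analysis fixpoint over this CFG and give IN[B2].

Converged values:
  B0:   IN=(all ⊤)   OUT=(all ⊤)
  B1:   IN=(all ⊤)   OUT={c:+; rest ⊤}
  B2:   IN={c:+; rest ⊤}   OUT={c:+, e:+; rest ⊤}
  B3:   IN=(all ⊤)   OUT={c:-; rest ⊤}
  B4:   IN={c:-; rest ⊤}   OUT={e:+; rest ⊤}

Merge at B2: IN[B2] = OUT[B1] = {a: ⊤, b: ⊤, c: +, d: ⊤, e: ⊤, f: ⊤}

Answer: {a: ⊤, b: ⊤, c: +, d: ⊤, e: ⊤, f: ⊤}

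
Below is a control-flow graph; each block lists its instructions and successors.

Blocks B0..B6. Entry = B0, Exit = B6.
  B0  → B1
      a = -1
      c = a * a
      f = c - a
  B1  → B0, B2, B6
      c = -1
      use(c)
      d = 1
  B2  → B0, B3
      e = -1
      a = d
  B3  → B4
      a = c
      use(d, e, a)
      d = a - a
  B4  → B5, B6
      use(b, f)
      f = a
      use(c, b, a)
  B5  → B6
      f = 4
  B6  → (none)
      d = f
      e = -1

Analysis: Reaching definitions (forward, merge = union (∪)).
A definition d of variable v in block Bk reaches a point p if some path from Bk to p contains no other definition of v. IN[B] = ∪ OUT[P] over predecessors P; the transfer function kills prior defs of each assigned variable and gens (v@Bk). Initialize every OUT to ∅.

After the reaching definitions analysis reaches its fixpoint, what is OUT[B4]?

Answer: {a@B3, c@B1, d@B3, e@B2, f@B4}

Trace:
Converged values:
  B0:   IN={a@B0, a@B2, c@B1, d@B1, e@B2, f@B0}   OUT={a@B0, c@B0, d@B1, e@B2, f@B0}
  B1:   IN={a@B0, c@B0, d@B1, e@B2, f@B0}   OUT={a@B0, c@B1, d@B1, e@B2, f@B0}
  B2:   IN={a@B0, c@B1, d@B1, e@B2, f@B0}   OUT={a@B2, c@B1, d@B1, e@B2, f@B0}
  B3:   IN={a@B2, c@B1, d@B1, e@B2, f@B0}   OUT={a@B3, c@B1, d@B3, e@B2, f@B0}
  B4:   IN={a@B3, c@B1, d@B3, e@B2, f@B0}   OUT={a@B3, c@B1, d@B3, e@B2, f@B4}
  B5:   IN={a@B3, c@B1, d@B3, e@B2, f@B4}   OUT={a@B3, c@B1, d@B3, e@B2, f@B5}
  B6:   IN={a@B0, a@B3, c@B1, d@B1, d@B3, e@B2, f@B0, f@B4, f@B5}   OUT={a@B0, a@B3, c@B1, d@B6, e@B6, f@B0, f@B4, f@B5}

Merge at B4: IN[B4] = OUT[B3] = {a@B3, c@B1, d@B3, e@B2, f@B0}
Applying B4's transfer function to that IN value gives OUT[B4] (row B4 above).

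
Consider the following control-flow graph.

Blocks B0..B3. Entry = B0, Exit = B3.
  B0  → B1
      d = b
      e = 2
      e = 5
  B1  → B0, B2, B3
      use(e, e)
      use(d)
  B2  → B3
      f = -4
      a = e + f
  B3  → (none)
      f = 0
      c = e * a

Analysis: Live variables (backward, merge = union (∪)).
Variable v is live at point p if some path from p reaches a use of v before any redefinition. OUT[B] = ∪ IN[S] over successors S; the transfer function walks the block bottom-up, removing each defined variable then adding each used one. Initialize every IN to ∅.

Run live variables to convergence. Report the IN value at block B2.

Answer: {e}

Derivation:
Converged values:
  B0:   IN={a, b}   OUT={a, b, d, e}
  B1:   IN={a, b, d, e}   OUT={a, b, e}
  B2:   IN={e}   OUT={a, e}
  B3:   IN={a, e}   OUT={}

Merge at B2: OUT[B2] = IN[B3] = {a, e}
Applying B2's transfer function to that OUT value gives IN[B2] (row B2 above).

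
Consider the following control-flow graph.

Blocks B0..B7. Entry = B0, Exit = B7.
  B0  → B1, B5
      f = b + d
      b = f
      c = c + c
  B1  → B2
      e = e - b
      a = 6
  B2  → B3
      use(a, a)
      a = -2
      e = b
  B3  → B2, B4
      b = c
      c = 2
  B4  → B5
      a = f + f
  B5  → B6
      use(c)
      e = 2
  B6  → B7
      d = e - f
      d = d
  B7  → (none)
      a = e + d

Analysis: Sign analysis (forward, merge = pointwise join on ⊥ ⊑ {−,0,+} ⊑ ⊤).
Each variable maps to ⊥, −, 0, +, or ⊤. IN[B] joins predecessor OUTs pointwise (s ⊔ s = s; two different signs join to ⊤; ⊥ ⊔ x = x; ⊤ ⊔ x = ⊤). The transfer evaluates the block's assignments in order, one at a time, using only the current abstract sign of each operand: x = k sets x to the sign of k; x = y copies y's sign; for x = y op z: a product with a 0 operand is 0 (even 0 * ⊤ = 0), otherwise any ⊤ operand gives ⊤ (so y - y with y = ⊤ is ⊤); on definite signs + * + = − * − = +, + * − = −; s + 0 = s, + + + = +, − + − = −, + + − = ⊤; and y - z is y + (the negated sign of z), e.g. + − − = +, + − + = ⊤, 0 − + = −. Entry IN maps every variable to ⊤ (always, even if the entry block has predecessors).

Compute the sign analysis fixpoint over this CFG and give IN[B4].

Fixpoint table:
  B0: | IN=(all ⊤) | OUT=(all ⊤)
  B1: | IN=(all ⊤) | OUT={a:+; rest ⊤}
  B2: | IN=(all ⊤) | OUT={a:-; rest ⊤}
  B3: | IN={a:-; rest ⊤} | OUT={a:-, c:+; rest ⊤}
  B4: | IN={a:-, c:+; rest ⊤} | OUT={c:+; rest ⊤}
  B5: | IN=(all ⊤) | OUT={e:+; rest ⊤}
  B6: | IN={e:+; rest ⊤} | OUT={e:+; rest ⊤}
  B7: | IN={e:+; rest ⊤} | OUT={e:+; rest ⊤}

Merge at B4: IN[B4] = OUT[B3] = {a: -, b: ⊤, c: +, d: ⊤, e: ⊤, f: ⊤}

Answer: {a: -, b: ⊤, c: +, d: ⊤, e: ⊤, f: ⊤}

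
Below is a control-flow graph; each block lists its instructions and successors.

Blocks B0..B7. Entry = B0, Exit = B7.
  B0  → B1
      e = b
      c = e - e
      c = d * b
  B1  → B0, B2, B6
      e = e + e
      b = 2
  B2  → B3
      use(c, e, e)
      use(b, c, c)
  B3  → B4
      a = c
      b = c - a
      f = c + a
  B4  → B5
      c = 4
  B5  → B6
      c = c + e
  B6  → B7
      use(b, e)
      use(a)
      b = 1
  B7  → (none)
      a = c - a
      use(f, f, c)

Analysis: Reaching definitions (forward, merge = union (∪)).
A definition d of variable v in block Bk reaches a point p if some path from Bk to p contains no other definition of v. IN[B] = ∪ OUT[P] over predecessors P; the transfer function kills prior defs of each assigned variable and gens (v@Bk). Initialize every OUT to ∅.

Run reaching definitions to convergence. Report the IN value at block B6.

Answer: {a@B3, b@B1, b@B3, c@B0, c@B5, e@B1, f@B3}

Trace:
Converged values:
  B0:   IN={b@B1, c@B0, e@B1}   OUT={b@B1, c@B0, e@B0}
  B1:   IN={b@B1, c@B0, e@B0}   OUT={b@B1, c@B0, e@B1}
  B2:   IN={b@B1, c@B0, e@B1}   OUT={b@B1, c@B0, e@B1}
  B3:   IN={b@B1, c@B0, e@B1}   OUT={a@B3, b@B3, c@B0, e@B1, f@B3}
  B4:   IN={a@B3, b@B3, c@B0, e@B1, f@B3}   OUT={a@B3, b@B3, c@B4, e@B1, f@B3}
  B5:   IN={a@B3, b@B3, c@B4, e@B1, f@B3}   OUT={a@B3, b@B3, c@B5, e@B1, f@B3}
  B6:   IN={a@B3, b@B1, b@B3, c@B0, c@B5, e@B1, f@B3}   OUT={a@B3, b@B6, c@B0, c@B5, e@B1, f@B3}
  B7:   IN={a@B3, b@B6, c@B0, c@B5, e@B1, f@B3}   OUT={a@B7, b@B6, c@B0, c@B5, e@B1, f@B3}

Merge at B6: IN[B6] = OUT[B1] ⊔ OUT[B5] = {a@B3, b@B1, b@B3, c@B0, c@B5, e@B1, f@B3}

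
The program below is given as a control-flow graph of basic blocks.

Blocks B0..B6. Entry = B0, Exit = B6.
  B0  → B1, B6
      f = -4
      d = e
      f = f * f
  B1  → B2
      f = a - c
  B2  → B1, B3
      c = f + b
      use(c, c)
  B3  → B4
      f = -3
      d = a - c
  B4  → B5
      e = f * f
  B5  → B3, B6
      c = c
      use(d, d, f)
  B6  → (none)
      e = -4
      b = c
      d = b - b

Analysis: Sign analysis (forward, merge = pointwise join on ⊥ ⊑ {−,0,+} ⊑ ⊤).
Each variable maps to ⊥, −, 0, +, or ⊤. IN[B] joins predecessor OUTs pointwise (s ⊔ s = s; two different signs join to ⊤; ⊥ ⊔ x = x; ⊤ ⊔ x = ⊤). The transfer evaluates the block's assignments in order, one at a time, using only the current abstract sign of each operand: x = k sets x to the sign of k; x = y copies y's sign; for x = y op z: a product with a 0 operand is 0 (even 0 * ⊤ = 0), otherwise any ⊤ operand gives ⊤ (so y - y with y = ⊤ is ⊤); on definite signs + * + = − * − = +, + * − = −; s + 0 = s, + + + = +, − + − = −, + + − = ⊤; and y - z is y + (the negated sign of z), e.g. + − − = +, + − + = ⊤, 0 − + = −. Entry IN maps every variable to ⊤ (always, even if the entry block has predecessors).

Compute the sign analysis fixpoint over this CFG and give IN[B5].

Answer: {a: ⊤, b: ⊤, c: ⊤, d: ⊤, e: +, f: -}

Working:
Fixpoint table:
  B0: | IN=(all ⊤) | OUT={f:+; rest ⊤}
  B1: | IN=(all ⊤) | OUT=(all ⊤)
  B2: | IN=(all ⊤) | OUT=(all ⊤)
  B3: | IN=(all ⊤) | OUT={f:-; rest ⊤}
  B4: | IN={f:-; rest ⊤} | OUT={e:+, f:-; rest ⊤}
  B5: | IN={e:+, f:-; rest ⊤} | OUT={e:+, f:-; rest ⊤}
  B6: | IN=(all ⊤) | OUT={e:-; rest ⊤}

Merge at B5: IN[B5] = OUT[B4] = {a: ⊤, b: ⊤, c: ⊤, d: ⊤, e: +, f: -}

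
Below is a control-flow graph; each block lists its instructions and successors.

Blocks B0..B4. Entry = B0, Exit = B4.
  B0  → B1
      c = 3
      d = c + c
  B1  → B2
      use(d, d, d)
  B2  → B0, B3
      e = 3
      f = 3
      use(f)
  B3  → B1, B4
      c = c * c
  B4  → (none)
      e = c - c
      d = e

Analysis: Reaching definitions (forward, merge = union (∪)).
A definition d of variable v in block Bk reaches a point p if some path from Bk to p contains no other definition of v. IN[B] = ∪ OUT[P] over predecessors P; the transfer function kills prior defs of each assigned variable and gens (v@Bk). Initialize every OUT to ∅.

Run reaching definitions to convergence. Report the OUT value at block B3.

Per-block solution:
  B0:   IN={c@B0, c@B3, d@B0, e@B2, f@B2}   OUT={c@B0, d@B0, e@B2, f@B2}
  B1:   IN={c@B0, c@B3, d@B0, e@B2, f@B2}   OUT={c@B0, c@B3, d@B0, e@B2, f@B2}
  B2:   IN={c@B0, c@B3, d@B0, e@B2, f@B2}   OUT={c@B0, c@B3, d@B0, e@B2, f@B2}
  B3:   IN={c@B0, c@B3, d@B0, e@B2, f@B2}   OUT={c@B3, d@B0, e@B2, f@B2}
  B4:   IN={c@B3, d@B0, e@B2, f@B2}   OUT={c@B3, d@B4, e@B4, f@B2}

Merge at B3: IN[B3] = OUT[B2] = {c@B0, c@B3, d@B0, e@B2, f@B2}
Applying B3's transfer function to that IN value gives OUT[B3] (row B3 above).

Answer: {c@B3, d@B0, e@B2, f@B2}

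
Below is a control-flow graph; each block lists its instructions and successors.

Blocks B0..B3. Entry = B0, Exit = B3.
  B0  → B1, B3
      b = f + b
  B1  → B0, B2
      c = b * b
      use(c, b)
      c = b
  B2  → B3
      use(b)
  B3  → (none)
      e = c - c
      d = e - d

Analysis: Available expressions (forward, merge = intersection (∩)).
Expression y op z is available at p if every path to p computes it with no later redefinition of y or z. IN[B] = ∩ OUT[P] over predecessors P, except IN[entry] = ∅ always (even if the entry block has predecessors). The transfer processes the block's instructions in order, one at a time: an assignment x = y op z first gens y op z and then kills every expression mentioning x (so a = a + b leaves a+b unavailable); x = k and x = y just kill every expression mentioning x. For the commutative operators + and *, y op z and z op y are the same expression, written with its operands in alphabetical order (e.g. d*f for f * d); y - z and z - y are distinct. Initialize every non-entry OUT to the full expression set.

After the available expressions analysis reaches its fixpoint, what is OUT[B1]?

Fixpoint table:
  B0:   IN={}   OUT={}
  B1:   IN={}   OUT={b*b}
  B2:   IN={b*b}   OUT={b*b}
  B3:   IN={}   OUT={c-c}

Merge at B1: IN[B1] = OUT[B0] = {}
Applying B1's transfer function to that IN value gives OUT[B1] (row B1 above).

Answer: {b*b}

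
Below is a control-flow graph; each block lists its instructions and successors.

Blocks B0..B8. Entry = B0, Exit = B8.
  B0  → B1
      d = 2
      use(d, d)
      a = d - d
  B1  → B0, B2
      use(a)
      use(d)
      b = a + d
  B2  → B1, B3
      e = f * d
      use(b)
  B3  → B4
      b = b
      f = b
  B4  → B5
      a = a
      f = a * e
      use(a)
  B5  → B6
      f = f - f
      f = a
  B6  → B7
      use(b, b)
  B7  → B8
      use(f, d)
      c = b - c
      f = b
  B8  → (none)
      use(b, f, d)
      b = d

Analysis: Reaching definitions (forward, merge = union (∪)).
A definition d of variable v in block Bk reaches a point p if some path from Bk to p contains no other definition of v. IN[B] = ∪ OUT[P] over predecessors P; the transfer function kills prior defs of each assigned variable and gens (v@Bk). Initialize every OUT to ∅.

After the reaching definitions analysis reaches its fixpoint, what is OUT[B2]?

Answer: {a@B0, b@B1, d@B0, e@B2}

Derivation:
Fixpoint table:
  B0:  IN={a@B0, b@B1, d@B0, e@B2}  OUT={a@B0, b@B1, d@B0, e@B2}
  B1:  IN={a@B0, b@B1, d@B0, e@B2}  OUT={a@B0, b@B1, d@B0, e@B2}
  B2:  IN={a@B0, b@B1, d@B0, e@B2}  OUT={a@B0, b@B1, d@B0, e@B2}
  B3:  IN={a@B0, b@B1, d@B0, e@B2}  OUT={a@B0, b@B3, d@B0, e@B2, f@B3}
  B4:  IN={a@B0, b@B3, d@B0, e@B2, f@B3}  OUT={a@B4, b@B3, d@B0, e@B2, f@B4}
  B5:  IN={a@B4, b@B3, d@B0, e@B2, f@B4}  OUT={a@B4, b@B3, d@B0, e@B2, f@B5}
  B6:  IN={a@B4, b@B3, d@B0, e@B2, f@B5}  OUT={a@B4, b@B3, d@B0, e@B2, f@B5}
  B7:  IN={a@B4, b@B3, d@B0, e@B2, f@B5}  OUT={a@B4, b@B3, c@B7, d@B0, e@B2, f@B7}
  B8:  IN={a@B4, b@B3, c@B7, d@B0, e@B2, f@B7}  OUT={a@B4, b@B8, c@B7, d@B0, e@B2, f@B7}

Merge at B2: IN[B2] = OUT[B1] = {a@B0, b@B1, d@B0, e@B2}
Applying B2's transfer function to that IN value gives OUT[B2] (row B2 above).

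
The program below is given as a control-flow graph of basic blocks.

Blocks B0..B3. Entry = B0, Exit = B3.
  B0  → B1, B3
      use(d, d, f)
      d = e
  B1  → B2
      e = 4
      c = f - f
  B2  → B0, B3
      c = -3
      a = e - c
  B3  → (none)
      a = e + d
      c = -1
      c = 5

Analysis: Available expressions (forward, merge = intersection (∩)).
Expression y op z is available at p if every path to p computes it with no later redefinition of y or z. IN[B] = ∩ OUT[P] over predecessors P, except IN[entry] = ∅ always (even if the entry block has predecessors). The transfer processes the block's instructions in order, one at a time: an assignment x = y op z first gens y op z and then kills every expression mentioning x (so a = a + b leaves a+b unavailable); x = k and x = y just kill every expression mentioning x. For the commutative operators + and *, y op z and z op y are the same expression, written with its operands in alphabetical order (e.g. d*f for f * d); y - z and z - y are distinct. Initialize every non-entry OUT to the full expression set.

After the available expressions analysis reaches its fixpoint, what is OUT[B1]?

Per-block solution:
  B0:  IN={}  OUT={}
  B1:  IN={}  OUT={f-f}
  B2:  IN={f-f}  OUT={e-c, f-f}
  B3:  IN={}  OUT={d+e}

Merge at B1: IN[B1] = OUT[B0] = {}
Applying B1's transfer function to that IN value gives OUT[B1] (row B1 above).

Answer: {f-f}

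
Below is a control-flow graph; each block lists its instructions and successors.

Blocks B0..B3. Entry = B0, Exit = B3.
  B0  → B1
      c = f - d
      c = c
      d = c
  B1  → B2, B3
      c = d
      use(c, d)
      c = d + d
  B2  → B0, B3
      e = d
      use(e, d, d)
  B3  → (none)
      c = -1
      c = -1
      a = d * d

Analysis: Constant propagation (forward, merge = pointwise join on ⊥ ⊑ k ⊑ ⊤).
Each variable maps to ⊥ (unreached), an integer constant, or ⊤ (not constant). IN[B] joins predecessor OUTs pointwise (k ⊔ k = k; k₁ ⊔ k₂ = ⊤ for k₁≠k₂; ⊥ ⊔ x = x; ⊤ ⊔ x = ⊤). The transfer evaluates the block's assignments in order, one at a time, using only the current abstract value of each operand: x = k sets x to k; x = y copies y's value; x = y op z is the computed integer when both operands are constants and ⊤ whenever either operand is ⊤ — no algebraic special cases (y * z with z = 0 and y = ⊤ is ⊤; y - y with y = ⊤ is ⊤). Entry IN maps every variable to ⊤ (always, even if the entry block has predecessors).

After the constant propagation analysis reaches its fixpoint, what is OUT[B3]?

Answer: {a: ⊤, b: ⊤, c: -1, d: ⊤, e: ⊤, f: ⊤}

Trace:
Converged values:
  B0:  IN=(all ⊤)  OUT=(all ⊤)
  B1:  IN=(all ⊤)  OUT=(all ⊤)
  B2:  IN=(all ⊤)  OUT=(all ⊤)
  B3:  IN=(all ⊤)  OUT={c:-1; rest ⊤}

Merge at B3: IN[B3] = OUT[B1] ⊔ OUT[B2] = {a: ⊤, b: ⊤, c: ⊤, d: ⊤, e: ⊤, f: ⊤}
Applying B3's transfer function to that IN value gives OUT[B3] (row B3 above).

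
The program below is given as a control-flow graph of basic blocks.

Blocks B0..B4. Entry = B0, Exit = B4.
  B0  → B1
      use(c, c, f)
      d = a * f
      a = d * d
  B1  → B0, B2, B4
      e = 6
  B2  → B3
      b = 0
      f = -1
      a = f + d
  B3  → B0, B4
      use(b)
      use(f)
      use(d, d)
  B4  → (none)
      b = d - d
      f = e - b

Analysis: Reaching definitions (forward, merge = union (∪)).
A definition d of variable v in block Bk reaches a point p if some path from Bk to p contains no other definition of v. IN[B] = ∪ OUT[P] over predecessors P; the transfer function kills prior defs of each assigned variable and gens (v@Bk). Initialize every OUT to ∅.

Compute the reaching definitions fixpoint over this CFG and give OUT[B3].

Fixpoint table:
  B0:  IN={a@B0, a@B2, b@B2, d@B0, e@B1, f@B2}  OUT={a@B0, b@B2, d@B0, e@B1, f@B2}
  B1:  IN={a@B0, b@B2, d@B0, e@B1, f@B2}  OUT={a@B0, b@B2, d@B0, e@B1, f@B2}
  B2:  IN={a@B0, b@B2, d@B0, e@B1, f@B2}  OUT={a@B2, b@B2, d@B0, e@B1, f@B2}
  B3:  IN={a@B2, b@B2, d@B0, e@B1, f@B2}  OUT={a@B2, b@B2, d@B0, e@B1, f@B2}
  B4:  IN={a@B0, a@B2, b@B2, d@B0, e@B1, f@B2}  OUT={a@B0, a@B2, b@B4, d@B0, e@B1, f@B4}

Merge at B3: IN[B3] = OUT[B2] = {a@B2, b@B2, d@B0, e@B1, f@B2}
Applying B3's transfer function to that IN value gives OUT[B3] (row B3 above).

Answer: {a@B2, b@B2, d@B0, e@B1, f@B2}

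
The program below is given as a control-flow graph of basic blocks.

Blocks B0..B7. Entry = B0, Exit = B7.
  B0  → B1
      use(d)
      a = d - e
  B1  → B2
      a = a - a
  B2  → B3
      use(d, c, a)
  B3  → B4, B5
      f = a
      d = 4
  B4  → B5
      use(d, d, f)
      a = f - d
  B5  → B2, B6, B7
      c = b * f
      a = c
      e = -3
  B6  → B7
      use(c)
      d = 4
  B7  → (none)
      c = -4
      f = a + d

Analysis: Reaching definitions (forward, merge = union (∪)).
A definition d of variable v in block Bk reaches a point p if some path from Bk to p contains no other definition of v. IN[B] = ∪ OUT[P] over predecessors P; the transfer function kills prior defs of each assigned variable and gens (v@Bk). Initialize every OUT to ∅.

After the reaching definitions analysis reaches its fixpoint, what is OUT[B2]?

Answer: {a@B1, a@B5, c@B5, d@B3, e@B5, f@B3}

Working:
Fixpoint table:
  B0: | IN={} | OUT={a@B0}
  B1: | IN={a@B0} | OUT={a@B1}
  B2: | IN={a@B1, a@B5, c@B5, d@B3, e@B5, f@B3} | OUT={a@B1, a@B5, c@B5, d@B3, e@B5, f@B3}
  B3: | IN={a@B1, a@B5, c@B5, d@B3, e@B5, f@B3} | OUT={a@B1, a@B5, c@B5, d@B3, e@B5, f@B3}
  B4: | IN={a@B1, a@B5, c@B5, d@B3, e@B5, f@B3} | OUT={a@B4, c@B5, d@B3, e@B5, f@B3}
  B5: | IN={a@B1, a@B4, a@B5, c@B5, d@B3, e@B5, f@B3} | OUT={a@B5, c@B5, d@B3, e@B5, f@B3}
  B6: | IN={a@B5, c@B5, d@B3, e@B5, f@B3} | OUT={a@B5, c@B5, d@B6, e@B5, f@B3}
  B7: | IN={a@B5, c@B5, d@B3, d@B6, e@B5, f@B3} | OUT={a@B5, c@B7, d@B3, d@B6, e@B5, f@B7}

Merge at B2: IN[B2] = OUT[B1] ⊔ OUT[B5] = {a@B1, a@B5, c@B5, d@B3, e@B5, f@B3}
Applying B2's transfer function to that IN value gives OUT[B2] (row B2 above).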